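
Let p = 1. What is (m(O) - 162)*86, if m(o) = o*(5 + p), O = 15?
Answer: -6192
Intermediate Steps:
m(o) = 6*o (m(o) = o*(5 + 1) = o*6 = 6*o)
(m(O) - 162)*86 = (6*15 - 162)*86 = (90 - 162)*86 = -72*86 = -6192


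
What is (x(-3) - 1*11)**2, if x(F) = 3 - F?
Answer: 25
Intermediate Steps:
(x(-3) - 1*11)**2 = ((3 - 1*(-3)) - 1*11)**2 = ((3 + 3) - 11)**2 = (6 - 11)**2 = (-5)**2 = 25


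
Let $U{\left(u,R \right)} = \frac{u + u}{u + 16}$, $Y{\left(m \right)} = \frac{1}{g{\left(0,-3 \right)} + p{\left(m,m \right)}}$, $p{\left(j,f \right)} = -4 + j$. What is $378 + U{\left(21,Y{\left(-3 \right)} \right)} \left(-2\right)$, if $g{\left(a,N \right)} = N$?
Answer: $\frac{13902}{37} \approx 375.73$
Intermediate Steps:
$Y{\left(m \right)} = \frac{1}{-7 + m}$ ($Y{\left(m \right)} = \frac{1}{-3 + \left(-4 + m\right)} = \frac{1}{-7 + m}$)
$U{\left(u,R \right)} = \frac{2 u}{16 + u}$
$378 + U{\left(21,Y{\left(-3 \right)} \right)} \left(-2\right) = 378 + 2 \cdot 21 \frac{1}{16 + 21} \left(-2\right) = 378 + 2 \cdot 21 \cdot \frac{1}{37} \left(-2\right) = 378 + \frac{42}{37} \left(-2\right) = 378 - \frac{84}{37} = \frac{13902}{37}$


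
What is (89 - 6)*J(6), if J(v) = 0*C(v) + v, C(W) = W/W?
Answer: 498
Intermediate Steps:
C(W) = 1
J(v) = v (J(v) = 0*1 + v = 0 + v = v)
(89 - 6)*J(6) = (89 - 6)*6 = 83*6 = 498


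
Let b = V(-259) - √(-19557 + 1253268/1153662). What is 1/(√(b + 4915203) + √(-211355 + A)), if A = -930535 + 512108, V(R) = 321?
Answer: 192277/(√192277*√(945142208148 - I*√722990825129847) + 192277*I*√629782) ≈ 0.00039982 - 0.00014311*I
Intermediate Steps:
A = -418427
b = 321 - I*√722990825129847/192277 (b = 321 - √(-19557 + 1253268/1153662) = 321 - √(-19557 + 1253268*(1/1153662)) = 321 - √(-19557 + 208878/192277) = 321 - √(-3760152411/192277) = 321 - I*√722990825129847/192277 ≈ 321.0 - 139.84*I)
1/(√(b + 4915203) + √(-211355 + A)) = 1/(√((321 - I*√722990825129847/192277) + 4915203) + √(-211355 - 418427)) = 1/(√(4915524 - I*√722990825129847/192277) + √(-629782)) = 1/(√(4915524 - I*√722990825129847/192277) + I*√629782)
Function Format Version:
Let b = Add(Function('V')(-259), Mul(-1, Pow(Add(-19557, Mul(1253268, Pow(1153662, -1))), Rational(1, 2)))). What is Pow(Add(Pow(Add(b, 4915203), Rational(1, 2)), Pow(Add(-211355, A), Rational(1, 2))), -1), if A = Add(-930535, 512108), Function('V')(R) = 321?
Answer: Mul(192277, Pow(Add(Mul(Pow(192277, Rational(1, 2)), Pow(Add(945142208148, Mul(-1, I, Pow(722990825129847, Rational(1, 2)))), Rational(1, 2))), Mul(192277, I, Pow(629782, Rational(1, 2)))), -1)) ≈ Add(0.00039982, Mul(-0.00014311, I))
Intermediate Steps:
A = -418427
b = Add(321, Mul(Rational(-1, 192277), I, Pow(722990825129847, Rational(1, 2)))) (b = Add(321, Mul(-1, Pow(Add(-19557, Mul(1253268, Pow(1153662, -1))), Rational(1, 2)))) = Add(321, Mul(-1, Pow(Add(-19557, Mul(1253268, Rational(1, 1153662))), Rational(1, 2)))) = Add(321, Mul(-1, Pow(Add(-19557, Rational(208878, 192277)), Rational(1, 2)))) = Add(321, Mul(-1, Pow(Rational(-3760152411, 192277), Rational(1, 2)))) = Add(321, Mul(-1, Mul(Rational(1, 192277), I, Pow(722990825129847, Rational(1, 2))))) = Add(321, Mul(Rational(-1, 192277), I, Pow(722990825129847, Rational(1, 2)))) ≈ Add(321.00, Mul(-139.84, I)))
Pow(Add(Pow(Add(b, 4915203), Rational(1, 2)), Pow(Add(-211355, A), Rational(1, 2))), -1) = Pow(Add(Pow(Add(Add(321, Mul(Rational(-1, 192277), I, Pow(722990825129847, Rational(1, 2)))), 4915203), Rational(1, 2)), Pow(Add(-211355, -418427), Rational(1, 2))), -1) = Pow(Add(Pow(Add(4915524, Mul(Rational(-1, 192277), I, Pow(722990825129847, Rational(1, 2)))), Rational(1, 2)), Pow(-629782, Rational(1, 2))), -1) = Pow(Add(Pow(Add(4915524, Mul(Rational(-1, 192277), I, Pow(722990825129847, Rational(1, 2)))), Rational(1, 2)), Mul(I, Pow(629782, Rational(1, 2)))), -1)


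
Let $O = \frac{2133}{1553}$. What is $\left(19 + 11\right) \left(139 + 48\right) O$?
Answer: $\frac{11966130}{1553} \approx 7705.2$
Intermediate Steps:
$O = \frac{2133}{1553}$ ($O = 2133 \cdot \frac{1}{1553} = \frac{2133}{1553} \approx 1.3735$)
$\left(19 + 11\right) \left(139 + 48\right) O = \left(19 + 11\right) \left(139 + 48\right) \frac{2133}{1553} = 30 \cdot 187 \cdot \frac{2133}{1553} = 5610 \cdot \frac{2133}{1553} = \frac{11966130}{1553}$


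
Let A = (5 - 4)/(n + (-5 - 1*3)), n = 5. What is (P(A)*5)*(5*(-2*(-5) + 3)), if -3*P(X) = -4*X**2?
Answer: 1300/27 ≈ 48.148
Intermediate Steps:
A = -1/3 (A = (5 - 4)/(5 + (-5 - 1*3)) = 1/(5 + (-5 - 3)) = 1/(5 - 8) = 1/(-3) = 1*(-1/3) = -1/3 ≈ -0.33333)
P(X) = 4*X**2/3 (P(X) = -(-4)*X**2/3 = 4*X**2/3)
(P(A)*5)*(5*(-2*(-5) + 3)) = ((4*(-1/3)**2/3)*5)*(5*(-2*(-5) + 3)) = (((4/3)*(1/9))*5)*(5*(10 + 3)) = ((4/27)*5)*(5*13) = (20/27)*65 = 1300/27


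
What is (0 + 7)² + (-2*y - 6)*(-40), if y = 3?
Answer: 529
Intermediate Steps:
(0 + 7)² + (-2*y - 6)*(-40) = (0 + 7)² + (-2*3 - 6)*(-40) = 7² + (-6 - 6)*(-40) = 49 - 12*(-40) = 49 + 480 = 529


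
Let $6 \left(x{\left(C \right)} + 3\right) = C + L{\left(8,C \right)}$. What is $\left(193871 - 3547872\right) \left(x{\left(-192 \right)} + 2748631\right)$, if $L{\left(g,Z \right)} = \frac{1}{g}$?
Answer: $- \frac{442502102518609}{48} \approx -9.2188 \cdot 10^{12}$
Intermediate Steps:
$x{\left(C \right)} = - \frac{143}{48} + \frac{C}{6}$ ($x{\left(C \right)} = -3 + \frac{C + \frac{1}{8}}{6} = -3 + \frac{\frac{1}{8} + C}{6} = -3 + \left(\frac{1}{48} + \frac{C}{6}\right) = - \frac{143}{48} + \frac{C}{6}$)
$\left(193871 - 3547872\right) \left(x{\left(-192 \right)} + 2748631\right) = \left(193871 - 3547872\right) \left(\left(- \frac{143}{48} + \frac{1}{6} \left(-192\right)\right) + 2748631\right) = - 3354001 \left(\left(- \frac{143}{48} - 32\right) + 2748631\right) = - 3354001 \left(- \frac{1679}{48} + 2748631\right) = \left(-3354001\right) \frac{131932609}{48} = - \frac{442502102518609}{48}$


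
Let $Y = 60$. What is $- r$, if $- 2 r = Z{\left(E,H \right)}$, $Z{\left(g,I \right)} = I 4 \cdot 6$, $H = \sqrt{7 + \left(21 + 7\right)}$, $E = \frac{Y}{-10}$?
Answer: $12 \sqrt{35} \approx 70.993$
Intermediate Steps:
$E = -6$ ($E = \frac{60}{-10} = 60 \left(- \frac{1}{10}\right) = -6$)
$H = \sqrt{35}$ ($H = \sqrt{7 + 28} = \sqrt{35} \approx 5.9161$)
$Z{\left(g,I \right)} = 24 I$ ($Z{\left(g,I \right)} = 4 I 6 = 24 I$)
$r = - 12 \sqrt{35}$ ($r = - \frac{24 \sqrt{35}}{2} = - 12 \sqrt{35} \approx -70.993$)
$- r = - \left(-12\right) \sqrt{35} = 12 \sqrt{35}$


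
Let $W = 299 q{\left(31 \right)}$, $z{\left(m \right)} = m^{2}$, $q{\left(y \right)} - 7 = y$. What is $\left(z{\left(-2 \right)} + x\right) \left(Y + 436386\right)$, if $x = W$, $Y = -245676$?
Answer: $2167609860$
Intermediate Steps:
$q{\left(y \right)} = 7 + y$
$W = 11362$ ($W = 299 \left(7 + 31\right) = 299 \cdot 38 = 11362$)
$x = 11362$
$\left(z{\left(-2 \right)} + x\right) \left(Y + 436386\right) = \left(\left(-2\right)^{2} + 11362\right) \left(-245676 + 436386\right) = \left(4 + 11362\right) 190710 = 11366 \cdot 190710 = 2167609860$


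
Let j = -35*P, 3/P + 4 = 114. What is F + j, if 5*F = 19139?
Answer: 420953/110 ≈ 3826.8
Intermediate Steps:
F = 19139/5 (F = (⅕)*19139 = 19139/5 ≈ 3827.8)
P = 3/110 (P = 3/(-4 + 114) = 3/110 ≈ 0.027273)
j = -21/22 (j = -35*3/110 = -21/22 ≈ -0.95455)
F + j = 19139/5 - 21/22 = 420953/110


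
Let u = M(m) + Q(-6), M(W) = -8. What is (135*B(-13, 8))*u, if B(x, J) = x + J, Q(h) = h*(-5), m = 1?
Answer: -14850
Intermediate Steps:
Q(h) = -5*h
u = 22 (u = -8 - 5*(-6) = -8 + 30 = 22)
B(x, J) = J + x
(135*B(-13, 8))*u = (135*(8 - 13))*22 = (135*(-5))*22 = -675*22 = -14850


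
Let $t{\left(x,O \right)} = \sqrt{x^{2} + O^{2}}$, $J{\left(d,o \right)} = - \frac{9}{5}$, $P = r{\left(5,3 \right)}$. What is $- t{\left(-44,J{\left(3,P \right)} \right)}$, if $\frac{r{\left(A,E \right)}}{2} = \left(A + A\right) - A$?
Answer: $- \frac{\sqrt{48481}}{5} \approx -44.037$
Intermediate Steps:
$r{\left(A,E \right)} = 2 A$ ($r{\left(A,E \right)} = 2 \left(\left(A + A\right) - A\right) = 2 \left(2 A - A\right) = 2 A$)
$P = 10$ ($P = 2 \cdot 5 = 10$)
$J{\left(d,o \right)} = - \frac{9}{5}$ ($J{\left(d,o \right)} = \left(-9\right) \frac{1}{5} = - \frac{9}{5}$)
$t{\left(x,O \right)} = \sqrt{O^{2} + x^{2}}$
$- t{\left(-44,J{\left(3,P \right)} \right)} = - \sqrt{\left(- \frac{9}{5}\right)^{2} + \left(-44\right)^{2}} = - \sqrt{\frac{81}{25} + 1936} = - \sqrt{\frac{48481}{25}} = - \frac{\sqrt{48481}}{5}$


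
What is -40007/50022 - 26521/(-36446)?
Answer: -32865415/455775453 ≈ -0.072109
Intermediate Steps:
-40007/50022 - 26521/(-36446) = -40007*1/50022 - 26521*(-1/36446) = -40007/50022 + 26521/36446 = -32865415/455775453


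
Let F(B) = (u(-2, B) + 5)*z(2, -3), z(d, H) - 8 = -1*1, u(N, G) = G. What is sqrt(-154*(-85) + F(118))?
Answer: sqrt(13951) ≈ 118.11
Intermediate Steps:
z(d, H) = 7 (z(d, H) = 8 - 1*1 = 8 - 1 = 7)
F(B) = 35 + 7*B (F(B) = (B + 5)*7 = (5 + B)*7 = 35 + 7*B)
sqrt(-154*(-85) + F(118)) = sqrt(-154*(-85) + (35 + 7*118)) = sqrt(13090 + (35 + 826)) = sqrt(13090 + 861) = sqrt(13951)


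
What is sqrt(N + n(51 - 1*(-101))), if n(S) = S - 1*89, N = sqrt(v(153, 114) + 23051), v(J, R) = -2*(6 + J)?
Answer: sqrt(63 + sqrt(22733)) ≈ 14.621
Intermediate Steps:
v(J, R) = -12 - 2*J
N = sqrt(22733) (N = sqrt((-12 - 2*153) + 23051) = sqrt((-12 - 306) + 23051) = sqrt(-318 + 23051) = sqrt(22733) ≈ 150.77)
n(S) = -89 + S (n(S) = S - 89 = -89 + S)
sqrt(N + n(51 - 1*(-101))) = sqrt(sqrt(22733) + (-89 + (51 - 1*(-101)))) = sqrt(sqrt(22733) + (-89 + (51 + 101))) = sqrt(sqrt(22733) + (-89 + 152)) = sqrt(sqrt(22733) + 63) = sqrt(63 + sqrt(22733))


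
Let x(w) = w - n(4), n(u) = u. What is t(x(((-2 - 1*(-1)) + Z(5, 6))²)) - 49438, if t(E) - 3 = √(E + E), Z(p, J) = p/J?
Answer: -49435 + I*√286/6 ≈ -49435.0 + 2.8186*I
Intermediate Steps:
x(w) = -4 + w (x(w) = w - 1*4 = w - 4 = -4 + w)
t(E) = 3 + √2*√E (t(E) = 3 + √(E + E) = 3 + √(2*E) = 3 + √2*√E)
t(x(((-2 - 1*(-1)) + Z(5, 6))²)) - 49438 = (3 + √2*√(-4 + ((-2 - 1*(-1)) + 5/6)²)) - 49438 = (3 + √2*√(-4 + ((-2 + 1) + 5*(⅙))²)) - 49438 = (3 + √2*√(-4 + (-1 + ⅚)²)) - 49438 = (3 + √2*√(-4 + (-⅙)²)) - 49438 = (3 + √2*√(-4 + 1/36)) - 49438 = (3 + √2*√(-143/36)) - 49438 = (3 + √2*(I*√143/6)) - 49438 = (3 + I*√286/6) - 49438 = -49435 + I*√286/6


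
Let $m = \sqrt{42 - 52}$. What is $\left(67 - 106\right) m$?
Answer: $- 39 i \sqrt{10} \approx - 123.33 i$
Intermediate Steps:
$m = i \sqrt{10}$ ($m = \sqrt{-10} = i \sqrt{10} \approx 3.1623 i$)
$\left(67 - 106\right) m = \left(67 - 106\right) i \sqrt{10} = - 39 i \sqrt{10}$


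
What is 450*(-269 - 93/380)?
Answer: -4604085/38 ≈ -1.2116e+5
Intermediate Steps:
450*(-269 - 93/380) = 450*(-102313/380) = -4604085/38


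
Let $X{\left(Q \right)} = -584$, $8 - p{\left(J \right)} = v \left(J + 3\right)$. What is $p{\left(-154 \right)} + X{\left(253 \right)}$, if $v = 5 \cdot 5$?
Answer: $3199$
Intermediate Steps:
$v = 25$
$p{\left(J \right)} = -67 - 25 J$ ($p{\left(J \right)} = 8 - 25 \left(J + 3\right) = 8 - 25 \left(3 + J\right) = 8 - \left(75 + 25 J\right) = -67 - 25 J$)
$p{\left(-154 \right)} + X{\left(253 \right)} = \left(-67 - -3850\right) - 584 = \left(-67 + 3850\right) - 584 = 3783 - 584 = 3199$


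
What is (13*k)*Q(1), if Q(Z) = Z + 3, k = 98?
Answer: 5096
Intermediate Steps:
Q(Z) = 3 + Z
(13*k)*Q(1) = (13*98)*(3 + 1) = 1274*4 = 5096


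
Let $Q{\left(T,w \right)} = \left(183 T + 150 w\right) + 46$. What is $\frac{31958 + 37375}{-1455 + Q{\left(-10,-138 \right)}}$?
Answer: $- \frac{69333}{23939} \approx -2.8962$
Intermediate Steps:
$Q{\left(T,w \right)} = 46 + 150 w + 183 T$ ($Q{\left(T,w \right)} = \left(150 w + 183 T\right) + 46 = 46 + 150 w + 183 T$)
$\frac{31958 + 37375}{-1455 + Q{\left(-10,-138 \right)}} = \frac{31958 + 37375}{-1455 + \left(46 + 150 \left(-138\right) + 183 \left(-10\right)\right)} = \frac{69333}{-1455 - 22484} = \frac{69333}{-23939} = 69333 \left(- \frac{1}{23939}\right) = - \frac{69333}{23939}$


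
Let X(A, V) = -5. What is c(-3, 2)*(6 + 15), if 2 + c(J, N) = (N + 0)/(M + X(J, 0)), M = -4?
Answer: -140/3 ≈ -46.667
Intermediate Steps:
c(J, N) = -2 - N/9 (c(J, N) = -2 + (N + 0)/(-4 - 5) = -2 + N/(-9) = -2 + N*(-1/9) = -2 - N/9)
c(-3, 2)*(6 + 15) = (-2 - 1/9*2)*(6 + 15) = (-2 - 2/9)*21 = -20/9*21 = -140/3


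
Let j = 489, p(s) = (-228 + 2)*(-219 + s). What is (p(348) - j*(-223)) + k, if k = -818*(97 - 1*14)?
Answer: 11999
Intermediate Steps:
p(s) = 49494 - 226*s (p(s) = -226*(-219 + s) = 49494 - 226*s)
k = -67894 (k = -818*(97 - 14) = -818*83 = -67894)
(p(348) - j*(-223)) + k = ((49494 - 226*348) - 489*(-223)) - 67894 = ((49494 - 78648) - 1*(-109047)) - 67894 = (-29154 + 109047) - 67894 = 79893 - 67894 = 11999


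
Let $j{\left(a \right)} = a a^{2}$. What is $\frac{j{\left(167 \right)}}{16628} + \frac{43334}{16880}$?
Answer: $\frac{9917316649}{35085080} \approx 282.66$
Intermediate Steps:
$j{\left(a \right)} = a^{3}$
$\frac{j{\left(167 \right)}}{16628} + \frac{43334}{16880} = \frac{167^{3}}{16628} + \frac{43334}{16880} = 4657463 \cdot \frac{1}{16628} + 43334 \cdot \frac{1}{16880} = \frac{4657463}{16628} + \frac{21667}{8440} = \frac{9917316649}{35085080}$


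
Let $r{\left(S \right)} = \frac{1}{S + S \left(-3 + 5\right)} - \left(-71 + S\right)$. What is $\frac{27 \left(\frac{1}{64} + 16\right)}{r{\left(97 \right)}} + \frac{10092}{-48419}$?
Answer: $- \frac{78964985559}{4688508608} \approx -16.842$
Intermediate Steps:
$r{\left(S \right)} = 71 - S + \frac{1}{3 S}$ ($r{\left(S \right)} = \frac{1}{S + S 2} - \left(-71 + S\right) = \frac{1}{S + 2 S} - \left(-71 + S\right) = \frac{1}{3 S} - \left(-71 + S\right) = 71 - S + \frac{1}{3 S}$)
$\frac{27 \left(\frac{1}{64} + 16\right)}{r{\left(97 \right)}} + \frac{10092}{-48419} = \frac{27 \left(\frac{1}{64} + 16\right)}{71 - 97 + \frac{1}{3 \cdot 97}} + \frac{10092}{-48419} = \frac{27 \left(\frac{1}{64} + 16\right)}{71 - 97 + \frac{1}{3} \cdot \frac{1}{97}} + 10092 \left(- \frac{1}{48419}\right) = \frac{27 \cdot \frac{1025}{64}}{71 - 97 + \frac{1}{291}} - \frac{10092}{48419} = \frac{27675}{64 \left(- \frac{7565}{291}\right)} - \frac{10092}{48419} = \frac{27675}{64} \left(- \frac{291}{7565}\right) - \frac{10092}{48419} = - \frac{1610685}{96832} - \frac{10092}{48419} = - \frac{78964985559}{4688508608}$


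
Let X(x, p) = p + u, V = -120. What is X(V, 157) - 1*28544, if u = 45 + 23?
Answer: -28319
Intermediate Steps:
u = 68
X(x, p) = 68 + p (X(x, p) = p + 68 = 68 + p)
X(V, 157) - 1*28544 = (68 + 157) - 1*28544 = 225 - 28544 = -28319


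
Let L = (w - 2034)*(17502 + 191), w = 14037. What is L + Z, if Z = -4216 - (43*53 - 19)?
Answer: 212362603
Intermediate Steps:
L = 212369079 (L = (14037 - 2034)*(17502 + 191) = 12003*17693 = 212369079)
Z = -6476 (Z = -4216 - (2279 - 19) = -4216 - 1*2260 = -4216 - 2260 = -6476)
L + Z = 212369079 - 6476 = 212362603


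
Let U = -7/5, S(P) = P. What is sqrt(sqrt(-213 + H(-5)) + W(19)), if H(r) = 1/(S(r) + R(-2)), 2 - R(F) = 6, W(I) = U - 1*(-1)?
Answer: sqrt(-90 + 75*I*sqrt(1918))/15 ≈ 2.6649 + 2.739*I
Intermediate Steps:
U = -7/5 (U = -7*1/5 = -7/5 ≈ -1.4000)
W(I) = -2/5 (W(I) = -7/5 - 1*(-1) = -7/5 + 1 = -2/5)
R(F) = -4 (R(F) = 2 - 1*6 = 2 - 6 = -4)
H(r) = 1/(-4 + r) (H(r) = 1/(r - 4) = 1/(-4 + r))
sqrt(sqrt(-213 + H(-5)) + W(19)) = sqrt(sqrt(-213 + 1/(-4 - 5)) - 2/5) = sqrt(sqrt(-213 + 1/(-9)) - 2/5) = sqrt(sqrt(-213 - 1/9) - 2/5) = sqrt(sqrt(-1918/9) - 2/5) = sqrt(I*sqrt(1918)/3 - 2/5) = sqrt(-2/5 + I*sqrt(1918)/3)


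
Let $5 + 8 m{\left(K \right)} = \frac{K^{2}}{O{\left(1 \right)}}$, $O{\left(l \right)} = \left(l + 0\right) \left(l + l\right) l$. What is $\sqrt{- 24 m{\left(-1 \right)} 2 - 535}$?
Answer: $2 i \sqrt{127} \approx 22.539 i$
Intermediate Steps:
$O{\left(l \right)} = 2 l^{3}$ ($O{\left(l \right)} = l 2 l l = 2 l^{2} l = 2 l^{3}$)
$m{\left(K \right)} = - \frac{5}{8} + \frac{K^{2}}{16}$ ($m{\left(K \right)} = - \frac{5}{8} + \frac{K^{2} \frac{1}{2 \cdot 1^{3}}}{8} = - \frac{5}{8} + \frac{K^{2} \frac{1}{2 \cdot 1}}{8} = - \frac{5}{8} + \frac{K^{2} \cdot \frac{1}{2}}{8} = - \frac{5}{8} + \frac{\frac{1}{2} K^{2}}{8} = - \frac{5}{8} + \frac{K^{2}}{16}$)
$\sqrt{- 24 m{\left(-1 \right)} 2 - 535} = \sqrt{- 24 \left(- \frac{5}{8} + \frac{\left(-1\right)^{2}}{16}\right) 2 - 535} = \sqrt{- 24 \left(- \frac{5}{8} + \frac{1}{16} \cdot 1\right) 2 - 535} = \sqrt{- 24 \left(- \frac{5}{8} + \frac{1}{16}\right) 2 - 535} = \sqrt{\left(-24\right) \left(- \frac{9}{16}\right) 2 - 535} = \sqrt{\frac{27}{2} \cdot 2 - 535} = \sqrt{27 - 535} = \sqrt{-508} = 2 i \sqrt{127}$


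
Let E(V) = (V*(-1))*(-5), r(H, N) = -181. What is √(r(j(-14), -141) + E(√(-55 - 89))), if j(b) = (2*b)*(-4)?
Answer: √(-181 + 60*I) ≈ 2.2006 + 13.632*I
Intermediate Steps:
j(b) = -8*b
E(V) = 5*V (E(V) = -V*(-5) = 5*V)
√(r(j(-14), -141) + E(√(-55 - 89))) = √(-181 + 5*√(-55 - 89)) = √(-181 + 5*√(-144)) = √(-181 + 5*(12*I)) = √(-181 + 60*I)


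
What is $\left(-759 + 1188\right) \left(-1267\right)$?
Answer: $-543543$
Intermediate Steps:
$\left(-759 + 1188\right) \left(-1267\right) = 429 \left(-1267\right) = -543543$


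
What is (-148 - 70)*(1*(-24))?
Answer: 5232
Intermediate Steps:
(-148 - 70)*(1*(-24)) = -218*(-24) = 5232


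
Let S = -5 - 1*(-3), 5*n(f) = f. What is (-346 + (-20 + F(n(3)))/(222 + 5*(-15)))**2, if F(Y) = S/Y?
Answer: 475588864/3969 ≈ 1.1983e+5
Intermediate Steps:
n(f) = f/5
S = -2 (S = -5 + 3 = -2)
F(Y) = -2/Y
(-346 + (-20 + F(n(3)))/(222 + 5*(-15)))**2 = (-346 + (-20 - 2/((1/5)*3))/(222 + 5*(-15)))**2 = (-346 + (-20 - 2/3/5)/(222 - 75))**2 = (-346 + (-20 - 2*5/3)/147)**2 = (-346 + (-20 - 10/3)*(1/147))**2 = (-346 - 70/3*1/147)**2 = (-346 - 10/63)**2 = (-21808/63)**2 = 475588864/3969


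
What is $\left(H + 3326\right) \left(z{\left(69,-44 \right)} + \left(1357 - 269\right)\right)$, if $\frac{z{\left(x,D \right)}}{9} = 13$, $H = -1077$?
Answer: $2710045$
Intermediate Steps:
$z{\left(x,D \right)} = 117$ ($z{\left(x,D \right)} = 9 \cdot 13 = 117$)
$\left(H + 3326\right) \left(z{\left(69,-44 \right)} + \left(1357 - 269\right)\right) = \left(-1077 + 3326\right) \left(117 + \left(1357 - 269\right)\right) = 2249 \left(117 + 1088\right) = 2249 \cdot 1205 = 2710045$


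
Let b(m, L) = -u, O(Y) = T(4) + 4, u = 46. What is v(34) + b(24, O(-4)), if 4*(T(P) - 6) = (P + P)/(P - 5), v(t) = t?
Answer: -12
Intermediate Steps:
T(P) = 6 + P/(2*(-5 + P)) (T(P) = 6 + ((P + P)/(P - 5))/4 = 6 + ((2*P)/(-5 + P))/4 = 6 + (2*P/(-5 + P))/4 = 6 + P/(2*(-5 + P)))
O(Y) = 8 (O(Y) = (-60 + 13*4)/(2*(-5 + 4)) + 4 = (½)*(-60 + 52)/(-1) + 4 = (½)*(-1)*(-8) + 4 = 4 + 4 = 8)
b(m, L) = -46 (b(m, L) = -1*46 = -46)
v(34) + b(24, O(-4)) = 34 - 46 = -12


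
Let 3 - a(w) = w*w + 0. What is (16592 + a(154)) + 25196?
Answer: 18075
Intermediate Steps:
a(w) = 3 - w² (a(w) = 3 - (w*w + 0) = 3 - (w² + 0) = 3 - w²)
(16592 + a(154)) + 25196 = (16592 + (3 - 1*154²)) + 25196 = (16592 + (3 - 1*23716)) + 25196 = (16592 + (3 - 23716)) + 25196 = (16592 - 23713) + 25196 = -7121 + 25196 = 18075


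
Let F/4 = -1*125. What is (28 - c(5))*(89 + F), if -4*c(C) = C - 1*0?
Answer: -48087/4 ≈ -12022.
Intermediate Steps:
c(C) = -C/4 (c(C) = -(C - 1*0)/4 = -(C + 0)/4 = -C/4)
F = -500 (F = 4*(-1*125) = 4*(-125) = -500)
(28 - c(5))*(89 + F) = (28 - (-1)*5/4)*(89 - 500) = (28 - 1*(-5/4))*(-411) = (28 + 5/4)*(-411) = (117/4)*(-411) = -48087/4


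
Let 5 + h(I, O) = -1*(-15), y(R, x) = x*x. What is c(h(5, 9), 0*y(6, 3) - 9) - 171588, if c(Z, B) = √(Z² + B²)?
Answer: -171588 + √181 ≈ -1.7157e+5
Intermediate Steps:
y(R, x) = x²
h(I, O) = 10 (h(I, O) = -5 - 1*(-15) = -5 + 15 = 10)
c(Z, B) = √(B² + Z²)
c(h(5, 9), 0*y(6, 3) - 9) - 171588 = √((0*3² - 9)² + 10²) - 171588 = √((0*9 - 9)² + 100) - 171588 = √((0 - 9)² + 100) - 171588 = √((-9)² + 100) - 171588 = √(81 + 100) - 171588 = √181 - 171588 = -171588 + √181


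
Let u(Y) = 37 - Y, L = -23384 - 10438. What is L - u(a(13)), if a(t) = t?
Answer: -33846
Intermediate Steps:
L = -33822
L - u(a(13)) = -33822 - (37 - 1*13) = -33822 - (37 - 13) = -33822 - 1*24 = -33822 - 24 = -33846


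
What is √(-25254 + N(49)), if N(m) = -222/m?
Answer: 2*I*√309417/7 ≈ 158.93*I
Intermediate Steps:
√(-25254 + N(49)) = √(-25254 - 222/49) = √(-1237668/49) = 2*I*√309417/7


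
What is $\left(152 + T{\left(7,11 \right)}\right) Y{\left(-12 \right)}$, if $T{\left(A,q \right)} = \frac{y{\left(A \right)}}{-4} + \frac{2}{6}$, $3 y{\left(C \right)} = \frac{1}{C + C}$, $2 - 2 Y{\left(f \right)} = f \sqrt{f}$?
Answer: $\frac{25591}{168} + \frac{25591 i \sqrt{3}}{14} \approx 152.33 + 3166.1 i$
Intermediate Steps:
$Y{\left(f \right)} = 1 - \frac{f^{\frac{3}{2}}}{2}$ ($Y{\left(f \right)} = 1 - \frac{f \sqrt{f}}{2} = 1 - \frac{f^{\frac{3}{2}}}{2}$)
$y{\left(C \right)} = \frac{1}{6 C}$ ($y{\left(C \right)} = \frac{1}{3 \left(C + C\right)} = \frac{1}{3 \cdot 2 C} = \frac{\frac{1}{2} \frac{1}{C}}{3} = \frac{1}{6 C}$)
$T{\left(A,q \right)} = \frac{1}{3} - \frac{1}{24 A}$ ($T{\left(A,q \right)} = \frac{\frac{1}{6} \frac{1}{A}}{-4} + \frac{2}{6} = \frac{1}{6 A} \left(- \frac{1}{4}\right) + 2 \cdot \frac{1}{6} = - \frac{1}{24 A} + \frac{1}{3} = \frac{1}{3} - \frac{1}{24 A}$)
$\left(152 + T{\left(7,11 \right)}\right) Y{\left(-12 \right)} = \left(152 + \frac{-1 + 8 \cdot 7}{24 \cdot 7}\right) \left(1 - \frac{\left(-12\right)^{\frac{3}{2}}}{2}\right) = \left(152 + \frac{1}{24} \cdot \frac{1}{7} \left(-1 + 56\right)\right) \left(1 - \frac{\left(-24\right) i \sqrt{3}}{2}\right) = \left(152 + \frac{1}{24} \cdot \frac{1}{7} \cdot 55\right) \left(1 + 12 i \sqrt{3}\right) = \left(152 + \frac{55}{168}\right) \left(1 + 12 i \sqrt{3}\right) = \frac{25591 \left(1 + 12 i \sqrt{3}\right)}{168} = \frac{25591}{168} + \frac{25591 i \sqrt{3}}{14}$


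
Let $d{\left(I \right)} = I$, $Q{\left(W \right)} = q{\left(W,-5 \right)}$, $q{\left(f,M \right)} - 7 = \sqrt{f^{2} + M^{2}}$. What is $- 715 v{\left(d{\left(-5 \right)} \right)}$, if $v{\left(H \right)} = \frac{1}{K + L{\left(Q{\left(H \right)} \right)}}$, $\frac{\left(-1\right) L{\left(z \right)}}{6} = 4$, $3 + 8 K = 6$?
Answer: $\frac{5720}{189} \approx 30.265$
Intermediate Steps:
$K = \frac{3}{8}$ ($K = - \frac{3}{8} + \frac{1}{8} \cdot 6 = - \frac{3}{8} + \frac{3}{4} = \frac{3}{8} \approx 0.375$)
$q{\left(f,M \right)} = 7 + \sqrt{M^{2} + f^{2}}$ ($q{\left(f,M \right)} = 7 + \sqrt{f^{2} + M^{2}} = 7 + \sqrt{M^{2} + f^{2}}$)
$Q{\left(W \right)} = 7 + \sqrt{25 + W^{2}}$ ($Q{\left(W \right)} = 7 + \sqrt{\left(-5\right)^{2} + W^{2}} = 7 + \sqrt{25 + W^{2}}$)
$L{\left(z \right)} = -24$ ($L{\left(z \right)} = \left(-6\right) 4 = -24$)
$v{\left(H \right)} = - \frac{8}{189}$ ($v{\left(H \right)} = \frac{1}{\frac{3}{8} - 24} = \frac{1}{- \frac{189}{8}} = - \frac{8}{189}$)
$- 715 v{\left(d{\left(-5 \right)} \right)} = \left(-715\right) \left(- \frac{8}{189}\right) = \frac{5720}{189}$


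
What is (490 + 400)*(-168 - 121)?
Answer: -257210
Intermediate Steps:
(490 + 400)*(-168 - 121) = 890*(-289) = -257210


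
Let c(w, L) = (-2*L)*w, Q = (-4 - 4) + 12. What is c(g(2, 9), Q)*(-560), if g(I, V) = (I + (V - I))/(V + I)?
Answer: 40320/11 ≈ 3665.5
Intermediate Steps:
g(I, V) = V/(I + V)
Q = 4 (Q = -8 + 12 = 4)
c(w, L) = -2*L*w
c(g(2, 9), Q)*(-560) = -2*4*9/(2 + 9)*(-560) = -2*4*9/11*(-560) = -72/11*(-560) = 40320/11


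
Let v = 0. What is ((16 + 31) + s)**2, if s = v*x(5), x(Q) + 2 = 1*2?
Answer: 2209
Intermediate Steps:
x(Q) = 0 (x(Q) = -2 + 1*2 = -2 + 2 = 0)
s = 0 (s = 0*0 = 0)
((16 + 31) + s)**2 = ((16 + 31) + 0)**2 = (47 + 0)**2 = 47**2 = 2209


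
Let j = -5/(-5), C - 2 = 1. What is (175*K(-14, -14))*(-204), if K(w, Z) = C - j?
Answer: -71400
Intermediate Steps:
C = 3 (C = 2 + 1 = 3)
j = 1 (j = -5*(-1/5) = 1)
K(w, Z) = 2 (K(w, Z) = 3 - 1*1 = 3 - 1 = 2)
(175*K(-14, -14))*(-204) = (175*2)*(-204) = 350*(-204) = -71400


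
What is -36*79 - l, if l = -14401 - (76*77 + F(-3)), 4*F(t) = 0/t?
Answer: 17409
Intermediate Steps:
F(t) = 0 (F(t) = (0/t)/4 = (1/4)*0 = 0)
l = -20253 (l = -14401 - (76*77 + 0) = -14401 - (5852 + 0) = -14401 - 1*5852 = -14401 - 5852 = -20253)
-36*79 - l = -36*79 - 1*(-20253) = -2844 + 20253 = 17409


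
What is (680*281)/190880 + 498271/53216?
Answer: 657990511/63486688 ≈ 10.364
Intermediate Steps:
(680*281)/190880 + 498271/53216 = 191080*(1/190880) + 498271*(1/53216) = 4777/4772 + 498271/53216 = 657990511/63486688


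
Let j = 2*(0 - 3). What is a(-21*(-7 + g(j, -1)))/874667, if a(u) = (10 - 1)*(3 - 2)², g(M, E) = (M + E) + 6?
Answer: 9/874667 ≈ 1.0290e-5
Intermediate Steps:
j = -6 (j = 2*(-3) = -6)
g(M, E) = 6 + E + M (g(M, E) = (E + M) + 6 = 6 + E + M)
a(u) = 9 (a(u) = 9*1² = 9*1 = 9)
a(-21*(-7 + g(j, -1)))/874667 = 9/874667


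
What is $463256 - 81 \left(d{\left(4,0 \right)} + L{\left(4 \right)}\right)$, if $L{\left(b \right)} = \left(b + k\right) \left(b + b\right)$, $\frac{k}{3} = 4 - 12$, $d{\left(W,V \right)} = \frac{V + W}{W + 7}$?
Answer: $\frac{5238052}{11} \approx 4.7619 \cdot 10^{5}$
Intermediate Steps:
$d{\left(W,V \right)} = \frac{V + W}{7 + W}$
$k = -24$ ($k = 3 \left(4 - 12\right) = 3 \left(-8\right) = -24$)
$L{\left(b \right)} = 2 b \left(-24 + b\right)$ ($L{\left(b \right)} = \left(b - 24\right) \left(b + b\right) = \left(-24 + b\right) 2 b = 2 b \left(-24 + b\right)$)
$463256 - 81 \left(d{\left(4,0 \right)} + L{\left(4 \right)}\right) = 463256 - 81 \left(\frac{0 + 4}{7 + 4} + 2 \cdot 4 \left(-24 + 4\right)\right) = 463256 - 81 \left(\frac{1}{11} \cdot 4 + 2 \cdot 4 \left(-20\right)\right) = 463256 - 81 \left(\frac{1}{11} \cdot 4 - 160\right) = 463256 - 81 \left(\frac{4}{11} - 160\right) = 463256 - - \frac{142236}{11} = 463256 + \frac{142236}{11} = \frac{5238052}{11}$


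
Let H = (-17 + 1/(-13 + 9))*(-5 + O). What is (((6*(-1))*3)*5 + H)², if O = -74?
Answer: 25918281/16 ≈ 1.6199e+6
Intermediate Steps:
H = 5451/4 (H = (-17 + 1/(-13 + 9))*(-5 - 74) = (-17 + 1/(-4))*(-79) = (-17 - ¼)*(-79) = -69/4*(-79) = 5451/4 ≈ 1362.8)
(((6*(-1))*3)*5 + H)² = (((6*(-1))*3)*5 + 5451/4)² = (-6*3*5 + 5451/4)² = (-18*5 + 5451/4)² = (-90 + 5451/4)² = (5091/4)² = 25918281/16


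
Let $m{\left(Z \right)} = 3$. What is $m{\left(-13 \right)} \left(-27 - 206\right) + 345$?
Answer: $-354$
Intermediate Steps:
$m{\left(-13 \right)} \left(-27 - 206\right) + 345 = 3 \left(-27 - 206\right) + 345 = 3 \left(-233\right) + 345 = -699 + 345 = -354$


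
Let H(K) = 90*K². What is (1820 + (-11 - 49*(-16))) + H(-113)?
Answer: 1151803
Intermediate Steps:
(1820 + (-11 - 49*(-16))) + H(-113) = (1820 + (-11 - 49*(-16))) + 90*(-113)² = (1820 + (-11 + 784)) + 90*12769 = (1820 + 773) + 1149210 = 2593 + 1149210 = 1151803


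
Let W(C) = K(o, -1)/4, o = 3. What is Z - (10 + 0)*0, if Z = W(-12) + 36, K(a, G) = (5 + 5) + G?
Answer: 153/4 ≈ 38.250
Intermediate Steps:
K(a, G) = 10 + G
W(C) = 9/4 (W(C) = (10 - 1)/4 = 9*(¼) = 9/4)
Z = 153/4 (Z = 9/4 + 36 = 153/4 ≈ 38.250)
Z - (10 + 0)*0 = 153/4 - (10 + 0)*0 = 153/4 - 10*0 = 153/4 - 1*0 = 153/4 + 0 = 153/4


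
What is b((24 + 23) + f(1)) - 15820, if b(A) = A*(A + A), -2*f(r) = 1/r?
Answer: -22991/2 ≈ -11496.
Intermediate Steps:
f(r) = -1/(2*r)
b(A) = 2*A² (b(A) = A*(2*A) = 2*A²)
b((24 + 23) + f(1)) - 15820 = 2*((24 + 23) - ½/1)² - 15820 = 2*(47 - ½*1)² - 15820 = 2*(47 - ½)² - 15820 = 2*(93/2)² - 15820 = 2*(8649/4) - 15820 = 8649/2 - 15820 = -22991/2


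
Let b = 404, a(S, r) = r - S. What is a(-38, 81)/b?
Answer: 119/404 ≈ 0.29455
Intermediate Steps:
a(-38, 81)/b = (81 - 1*(-38))/404 = (81 + 38)*(1/404) = 119*(1/404) = 119/404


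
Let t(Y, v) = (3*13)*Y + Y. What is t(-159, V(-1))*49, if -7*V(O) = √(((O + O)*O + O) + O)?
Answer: -311640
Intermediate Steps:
V(O) = -√(2*O + 2*O²)/7 (V(O) = -√(((O + O)*O + O) + O)/7 = -√(((2*O)*O + O) + O)/7 = -√((2*O² + O) + O)/7 = -√((O + 2*O²) + O)/7 = -√(2*O + 2*O²)/7)
t(Y, v) = 40*Y (t(Y, v) = 39*Y + Y = 40*Y)
t(-159, V(-1))*49 = (40*(-159))*49 = -6360*49 = -311640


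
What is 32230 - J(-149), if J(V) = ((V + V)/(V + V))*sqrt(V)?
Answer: 32230 - I*sqrt(149) ≈ 32230.0 - 12.207*I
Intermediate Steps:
J(V) = sqrt(V) (J(V) = ((2*V)/((2*V)))*sqrt(V) = ((2*V)*(1/(2*V)))*sqrt(V) = 1*sqrt(V) = sqrt(V))
32230 - J(-149) = 32230 - sqrt(-149) = 32230 - I*sqrt(149)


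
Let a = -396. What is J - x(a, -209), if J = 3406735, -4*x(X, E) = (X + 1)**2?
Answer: 13782965/4 ≈ 3.4457e+6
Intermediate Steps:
x(X, E) = -(1 + X)**2/4 (x(X, E) = -(X + 1)**2/4 = -(1 + X)**2/4)
J - x(a, -209) = 3406735 - (-1)*(1 - 396)**2/4 = 3406735 - (-1)*(-395)**2/4 = 3406735 - (-1)*156025/4 = 3406735 - 1*(-156025/4) = 3406735 + 156025/4 = 13782965/4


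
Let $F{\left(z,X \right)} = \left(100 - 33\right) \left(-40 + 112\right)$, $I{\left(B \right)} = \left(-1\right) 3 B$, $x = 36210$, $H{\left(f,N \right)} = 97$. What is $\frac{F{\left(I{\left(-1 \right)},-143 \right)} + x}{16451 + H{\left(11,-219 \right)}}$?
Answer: $\frac{977}{394} \approx 2.4797$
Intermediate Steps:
$I{\left(B \right)} = - 3 B$
$F{\left(z,X \right)} = 4824$ ($F{\left(z,X \right)} = 67 \cdot 72 = 4824$)
$\frac{F{\left(I{\left(-1 \right)},-143 \right)} + x}{16451 + H{\left(11,-219 \right)}} = \frac{4824 + 36210}{16451 + 97} = \frac{41034}{16548} = 41034 \cdot \frac{1}{16548} = \frac{977}{394}$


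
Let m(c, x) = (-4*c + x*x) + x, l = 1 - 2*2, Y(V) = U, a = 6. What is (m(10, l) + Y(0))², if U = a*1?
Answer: 784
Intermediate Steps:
U = 6 (U = 6*1 = 6)
Y(V) = 6
l = -3 (l = 1 - 4 = -3)
m(c, x) = x + x² - 4*c (m(c, x) = (-4*c + x²) + x = (x² - 4*c) + x = x + x² - 4*c)
(m(10, l) + Y(0))² = ((-3 + (-3)² - 4*10) + 6)² = ((-3 + 9 - 40) + 6)² = (-34 + 6)² = (-28)² = 784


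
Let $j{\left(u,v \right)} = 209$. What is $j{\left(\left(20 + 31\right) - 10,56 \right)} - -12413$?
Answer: $12622$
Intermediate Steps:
$j{\left(\left(20 + 31\right) - 10,56 \right)} - -12413 = 209 - -12413 = 209 + 12413 = 12622$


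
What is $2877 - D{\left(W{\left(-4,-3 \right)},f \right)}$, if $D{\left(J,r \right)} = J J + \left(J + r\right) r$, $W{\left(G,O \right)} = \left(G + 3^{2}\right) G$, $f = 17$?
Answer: $2528$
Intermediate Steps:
$W{\left(G,O \right)} = G \left(9 + G\right)$ ($W{\left(G,O \right)} = \left(G + 9\right) G = \left(9 + G\right) G = G \left(9 + G\right)$)
$D{\left(J,r \right)} = J^{2} + r \left(J + r\right)$
$2877 - D{\left(W{\left(-4,-3 \right)},f \right)} = 2877 - \left(\left(- 4 \left(9 - 4\right)\right)^{2} + 17^{2} + - 4 \left(9 - 4\right) 17\right) = 2877 - \left(\left(\left(-4\right) 5\right)^{2} + 289 + \left(-4\right) 5 \cdot 17\right) = 2877 - \left(\left(-20\right)^{2} + 289 - 340\right) = 2877 - \left(400 + 289 - 340\right) = 2877 - 349 = 2528$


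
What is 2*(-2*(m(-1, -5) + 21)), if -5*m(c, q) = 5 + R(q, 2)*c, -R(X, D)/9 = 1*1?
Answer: -364/5 ≈ -72.800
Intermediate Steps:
R(X, D) = -9
m(c, q) = -1 + 9*c/5 (m(c, q) = -(5 - 9*c)/5 = -1 + 9*c/5)
2*(-2*(m(-1, -5) + 21)) = 2*(-2*((-1 + (9/5)*(-1)) + 21)) = 2*(-2*((-1 - 9/5) + 21)) = 2*(-2*(-14/5 + 21)) = 2*(-2*91/5) = 2*(-182/5) = -364/5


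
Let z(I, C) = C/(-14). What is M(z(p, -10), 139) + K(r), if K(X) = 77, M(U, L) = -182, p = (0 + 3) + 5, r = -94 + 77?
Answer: -105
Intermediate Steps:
r = -17
p = 8 (p = 3 + 5 = 8)
z(I, C) = -C/14 (z(I, C) = C*(-1/14) = -C/14)
M(z(p, -10), 139) + K(r) = -182 + 77 = -105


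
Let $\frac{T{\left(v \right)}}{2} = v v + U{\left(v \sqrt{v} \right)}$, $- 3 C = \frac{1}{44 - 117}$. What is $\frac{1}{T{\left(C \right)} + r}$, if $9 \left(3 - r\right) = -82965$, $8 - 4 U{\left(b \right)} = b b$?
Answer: $\frac{21006918}{193795821731} \approx 0.0001084$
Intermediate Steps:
$U{\left(b \right)} = 2 - \frac{b^{2}}{4}$ ($U{\left(b \right)} = 2 - \frac{b b}{4} = 2 - \frac{b^{2}}{4}$)
$r = \frac{27664}{3}$ ($r = 3 - - \frac{27655}{3} = 3 + \frac{27655}{3} = \frac{27664}{3} \approx 9221.3$)
$C = \frac{1}{219}$ ($C = - \frac{1}{3 \left(44 - 117\right)} = - \frac{1}{3 \left(-73\right)} = \left(- \frac{1}{3}\right) \left(- \frac{1}{73}\right) = \frac{1}{219} \approx 0.0045662$)
$T{\left(v \right)} = 4 + 2 v^{2} - \frac{v^{3}}{2}$ ($T{\left(v \right)} = 2 \left(v v - \left(-2 + \frac{\left(v \sqrt{v}\right)^{2}}{4}\right)\right) = 2 \left(v^{2} - \left(-2 + \frac{\left(v^{\frac{3}{2}}\right)^{2}}{4}\right)\right) = 2 \left(v^{2} - \left(-2 + \frac{v^{3}}{4}\right)\right) = 2 \left(2 + v^{2} - \frac{v^{3}}{4}\right) = 4 + 2 v^{2} - \frac{v^{3}}{2}$)
$\frac{1}{T{\left(C \right)} + r} = \frac{1}{\left(4 + \frac{2}{47961} - \frac{1}{2 \cdot 10503459}\right) + \frac{27664}{3}} = \frac{1}{\left(4 + 2 \cdot \frac{1}{47961} - \frac{1}{21006918}\right) + \frac{27664}{3}} = \frac{1}{\left(4 + \frac{2}{47961} - \frac{1}{21006918}\right) + \frac{27664}{3}} = \frac{1}{\frac{84028547}{21006918} + \frac{27664}{3}} = \frac{1}{\frac{193795821731}{21006918}} = \frac{21006918}{193795821731}$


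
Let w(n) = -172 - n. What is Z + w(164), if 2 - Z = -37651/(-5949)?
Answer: -2024617/5949 ≈ -340.33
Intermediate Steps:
Z = -25753/5949 (Z = 2 - (-37651)/(-5949) = 2 - (-37651)*(-1)/5949 = 2 - 1*37651/5949 = 2 - 37651/5949 = -25753/5949 ≈ -4.3290)
Z + w(164) = -25753/5949 + (-172 - 1*164) = -25753/5949 + (-172 - 164) = -25753/5949 - 336 = -2024617/5949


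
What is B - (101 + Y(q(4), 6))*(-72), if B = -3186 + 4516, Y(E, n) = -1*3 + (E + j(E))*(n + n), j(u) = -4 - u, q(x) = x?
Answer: 4930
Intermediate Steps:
Y(E, n) = -3 - 8*n (Y(E, n) = -1*3 + (E + (-4 - E))*(n + n) = -3 - 8*n)
B = 1330
B - (101 + Y(q(4), 6))*(-72) = 1330 - (101 + (-3 - 8*6))*(-72) = 1330 - (101 + (-3 - 48))*(-72) = 1330 - (101 - 51)*(-72) = 1330 - 50*(-72) = 1330 - 1*(-3600) = 1330 + 3600 = 4930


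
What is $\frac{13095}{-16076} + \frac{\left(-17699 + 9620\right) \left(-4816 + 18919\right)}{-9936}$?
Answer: $\frac{16958697949}{1478992} \approx 11466.0$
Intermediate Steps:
$\frac{13095}{-16076} + \frac{\left(-17699 + 9620\right) \left(-4816 + 18919\right)}{-9936} = 13095 \left(- \frac{1}{16076}\right) + \left(-8079\right) 14103 \left(- \frac{1}{9936}\right) = - \frac{13095}{16076} - - \frac{4219931}{368} = - \frac{13095}{16076} + \frac{4219931}{368} = \frac{16958697949}{1478992}$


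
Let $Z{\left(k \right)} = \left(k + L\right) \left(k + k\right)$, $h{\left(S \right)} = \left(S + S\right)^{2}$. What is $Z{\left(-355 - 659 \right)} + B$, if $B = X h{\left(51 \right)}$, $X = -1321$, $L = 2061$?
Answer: $-15867000$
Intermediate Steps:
$h{\left(S \right)} = 4 S^{2}$ ($h{\left(S \right)} = \left(2 S\right)^{2} = 4 S^{2}$)
$Z{\left(k \right)} = 2 k \left(2061 + k\right)$ ($Z{\left(k \right)} = \left(k + 2061\right) \left(k + k\right) = \left(2061 + k\right) 2 k = 2 k \left(2061 + k\right)$)
$B = -13743684$ ($B = - 1321 \cdot 4 \cdot 51^{2} = - 1321 \cdot 4 \cdot 2601 = \left(-1321\right) 10404 = -13743684$)
$Z{\left(-355 - 659 \right)} + B = 2 \left(-355 - 659\right) \left(2061 - 1014\right) - 13743684 = 2 \left(-1014\right) \left(2061 - 1014\right) - 13743684 = 2 \left(-1014\right) 1047 - 13743684 = -2123316 - 13743684 = -15867000$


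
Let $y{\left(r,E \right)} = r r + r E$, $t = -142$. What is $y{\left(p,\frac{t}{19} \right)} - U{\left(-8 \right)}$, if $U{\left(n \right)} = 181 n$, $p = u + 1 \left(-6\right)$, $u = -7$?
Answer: $\frac{32569}{19} \approx 1714.2$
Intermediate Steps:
$p = -13$ ($p = -7 + 1 \left(-6\right) = -7 - 6 = -13$)
$y{\left(r,E \right)} = r^{2} + E r$
$y{\left(p,\frac{t}{19} \right)} - U{\left(-8 \right)} = - 13 \left(- \frac{142}{19} - 13\right) - 181 \left(-8\right) = - 13 \left(\left(-142\right) \frac{1}{19} - 13\right) - -1448 = - 13 \left(- \frac{142}{19} - 13\right) + 1448 = \left(-13\right) \left(- \frac{389}{19}\right) + 1448 = \frac{5057}{19} + 1448 = \frac{32569}{19}$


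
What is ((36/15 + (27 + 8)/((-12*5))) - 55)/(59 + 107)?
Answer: -3191/9960 ≈ -0.32038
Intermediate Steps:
((36/15 + (27 + 8)/((-12*5))) - 55)/(59 + 107) = ((36*(1/15) + 35/(-60)) - 55)/166 = ((12/5 + 35*(-1/60)) - 55)/166 = ((12/5 - 7/12) - 55)/166 = (109/60 - 55)/166 = (1/166)*(-3191/60) = -3191/9960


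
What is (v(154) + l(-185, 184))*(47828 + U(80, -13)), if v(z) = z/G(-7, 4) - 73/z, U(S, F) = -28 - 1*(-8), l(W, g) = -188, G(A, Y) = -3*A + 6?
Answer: -2018451104/231 ≈ -8.7379e+6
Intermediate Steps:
G(A, Y) = 6 - 3*A
U(S, F) = -20 (U(S, F) = -28 + 8 = -20)
v(z) = -73/z + z/27 (v(z) = z/(6 - 3*(-7)) - 73/z = z/(6 + 21) - 73/z = z/27 - 73/z = -73/z + z/27)
(v(154) + l(-185, 184))*(47828 + U(80, -13)) = ((-73/154 + (1/27)*154) - 188)*(47828 - 20) = ((-73*1/154 + 154/27) - 188)*47808 = ((-73/154 + 154/27) - 188)*47808 = (21745/4158 - 188)*47808 = -759959/4158*47808 = -2018451104/231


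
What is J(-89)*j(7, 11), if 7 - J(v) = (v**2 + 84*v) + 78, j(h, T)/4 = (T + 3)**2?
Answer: -404544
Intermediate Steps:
j(h, T) = 4*(3 + T)**2 (j(h, T) = 4*(T + 3)**2 = 4*(3 + T)**2)
J(v) = -71 - v**2 - 84*v (J(v) = 7 - ((v**2 + 84*v) + 78) = 7 - (78 + v**2 + 84*v) = 7 + (-78 - v**2 - 84*v) = -71 - v**2 - 84*v)
J(-89)*j(7, 11) = (-71 - 1*(-89)**2 - 84*(-89))*(4*(3 + 11)**2) = (-71 - 1*7921 + 7476)*(4*14**2) = (-71 - 7921 + 7476)*(4*196) = -516*784 = -404544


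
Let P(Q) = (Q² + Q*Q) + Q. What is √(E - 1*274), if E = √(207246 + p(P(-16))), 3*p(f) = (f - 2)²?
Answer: √(-2466 + 3*√2597322)/3 ≈ 16.224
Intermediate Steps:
P(Q) = Q + 2*Q² (P(Q) = (Q² + Q²) + Q = 2*Q² + Q = Q + 2*Q²)
p(f) = (-2 + f)²/3 (p(f) = (f - 2)²/3 = (-2 + f)²/3)
E = √2597322/3 (E = √(207246 + (-2 - 16*(1 + 2*(-16)))²/3) = √(207246 + (-2 - 16*(1 - 32))²/3) = √(207246 + (-2 - 16*(-31))²/3) = √(207246 + (-2 + 496)²/3) = √(207246 + (⅓)*494²) = √(207246 + (⅓)*244036) = √(207246 + 244036/3) = √(865774/3) = √2597322/3 ≈ 537.21)
√(E - 1*274) = √(√2597322/3 - 1*274) = √(√2597322/3 - 274) = √(-274 + √2597322/3)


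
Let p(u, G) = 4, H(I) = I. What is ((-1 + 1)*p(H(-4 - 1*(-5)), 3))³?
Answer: 0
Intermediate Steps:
((-1 + 1)*p(H(-4 - 1*(-5)), 3))³ = ((-1 + 1)*4)³ = (0*4)³ = 0³ = 0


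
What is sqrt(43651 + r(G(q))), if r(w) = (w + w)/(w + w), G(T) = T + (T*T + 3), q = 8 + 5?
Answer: 2*sqrt(10913) ≈ 208.93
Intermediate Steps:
q = 13
G(T) = 3 + T + T**2 (G(T) = T + (T**2 + 3) = T + (3 + T**2) = 3 + T + T**2)
r(w) = 1 (r(w) = (2*w)/((2*w)) = (2*w)*(1/(2*w)) = 1)
sqrt(43651 + r(G(q))) = sqrt(43651 + 1) = sqrt(43652) = 2*sqrt(10913)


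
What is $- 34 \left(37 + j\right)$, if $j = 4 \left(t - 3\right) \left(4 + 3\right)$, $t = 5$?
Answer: $-3162$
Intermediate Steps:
$j = 56$ ($j = 4 \left(5 - 3\right) \left(4 + 3\right) = 4 \cdot 2 \cdot 7 = 4 \cdot 14 = 56$)
$- 34 \left(37 + j\right) = - 34 \left(37 + 56\right) = \left(-34\right) 93 = -3162$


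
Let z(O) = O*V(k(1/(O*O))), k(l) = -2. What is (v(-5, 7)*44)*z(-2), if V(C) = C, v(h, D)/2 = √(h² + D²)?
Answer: 352*√74 ≈ 3028.0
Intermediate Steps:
v(h, D) = 2*√(D² + h²) (v(h, D) = 2*√(h² + D²) = 2*√(D² + h²))
z(O) = -2*O (z(O) = O*(-2) = -2*O)
(v(-5, 7)*44)*z(-2) = ((2*√(7² + (-5)²))*44)*(-2*(-2)) = ((2*√(49 + 25))*44)*4 = ((2*√74)*44)*4 = (88*√74)*4 = 352*√74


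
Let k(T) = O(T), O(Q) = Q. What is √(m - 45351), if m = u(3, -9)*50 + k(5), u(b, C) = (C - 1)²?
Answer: I*√40346 ≈ 200.86*I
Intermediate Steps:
k(T) = T
u(b, C) = (-1 + C)²
m = 5005 (m = (-1 - 9)²*50 + 5 = (-10)²*50 + 5 = 100*50 + 5 = 5000 + 5 = 5005)
√(m - 45351) = √(5005 - 45351) = √(-40346) = I*√40346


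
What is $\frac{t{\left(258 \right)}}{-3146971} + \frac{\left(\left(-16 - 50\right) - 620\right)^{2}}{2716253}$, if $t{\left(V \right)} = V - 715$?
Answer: $\frac{1482193292337}{8547969419663} \approx 0.1734$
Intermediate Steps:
$t{\left(V \right)} = -715 + V$
$\frac{t{\left(258 \right)}}{-3146971} + \frac{\left(\left(-16 - 50\right) - 620\right)^{2}}{2716253} = \frac{-715 + 258}{-3146971} + \frac{\left(\left(-16 - 50\right) - 620\right)^{2}}{2716253} = \left(-457\right) \left(- \frac{1}{3146971}\right) + \left(\left(-16 - 50\right) - 620\right)^{2} \cdot \frac{1}{2716253} = \frac{457}{3146971} + \left(-66 - 620\right)^{2} \cdot \frac{1}{2716253} = \frac{457}{3146971} + \left(-686\right)^{2} \cdot \frac{1}{2716253} = \frac{457}{3146971} + 470596 \cdot \frac{1}{2716253} = \frac{457}{3146971} + \frac{470596}{2716253} = \frac{1482193292337}{8547969419663}$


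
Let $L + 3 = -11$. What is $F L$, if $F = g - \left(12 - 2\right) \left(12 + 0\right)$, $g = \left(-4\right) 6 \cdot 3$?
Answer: $2688$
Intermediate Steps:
$L = -14$ ($L = -3 - 11 = -14$)
$g = -72$ ($g = \left(-24\right) 3 = -72$)
$F = -192$ ($F = -72 - \left(12 - 2\right) \left(12 + 0\right) = -72 - 10 \cdot 12 = -72 - 120 = -192$)
$F L = \left(-192\right) \left(-14\right) = 2688$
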